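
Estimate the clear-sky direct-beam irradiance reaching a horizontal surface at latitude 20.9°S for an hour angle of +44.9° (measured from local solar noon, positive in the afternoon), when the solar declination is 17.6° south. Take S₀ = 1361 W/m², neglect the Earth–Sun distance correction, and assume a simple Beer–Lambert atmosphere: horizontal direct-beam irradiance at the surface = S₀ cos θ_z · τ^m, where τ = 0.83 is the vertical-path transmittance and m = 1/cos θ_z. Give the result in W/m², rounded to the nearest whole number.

781 W/m²

With φ = -20.9°, δ = -17.6°, H = 44.90°: sin φ sin δ = 0.1079, cos φ cos δ cos H = 0.6308, so cos θ_z = 0.7387.
Air mass m = 1/cos θ_z = 1/0.7387 = 1.354; τ^m = 0.83^1.354 = 0.7770.
Surface direct beam = 1361 × 0.7387 × 0.7770 = 781.17 W/m².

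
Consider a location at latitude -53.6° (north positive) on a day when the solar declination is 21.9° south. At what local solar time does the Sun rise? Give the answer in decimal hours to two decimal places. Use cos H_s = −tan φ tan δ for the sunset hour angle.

−tan φ tan δ = −(-1.3564)(-0.4020) = -0.5453; H_s = arccos(-0.5453) = 123.05°.
Sunrise is at 12 − H_s/15 = 12 − 8.203 = 3.797 h local solar time.

3.80 h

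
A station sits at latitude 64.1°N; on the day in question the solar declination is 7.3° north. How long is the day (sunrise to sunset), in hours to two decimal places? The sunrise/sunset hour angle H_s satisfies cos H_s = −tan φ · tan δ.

−tan φ tan δ = −(2.0594)(0.1281) = -0.2638; H_s = arccos(-0.2638) = 105.30°.
Day length = 2 H_s / 15° h⁻¹ = 210.60° / 15 = 14.040 h.

14.04 hours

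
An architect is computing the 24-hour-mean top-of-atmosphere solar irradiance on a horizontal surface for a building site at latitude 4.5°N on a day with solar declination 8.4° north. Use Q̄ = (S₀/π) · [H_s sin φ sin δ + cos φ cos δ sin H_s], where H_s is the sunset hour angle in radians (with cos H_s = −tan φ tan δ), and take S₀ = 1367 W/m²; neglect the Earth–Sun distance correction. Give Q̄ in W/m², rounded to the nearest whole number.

437 W/m²

−tan φ tan δ = −(0.0787)(0.1477) = -0.0116; H_s = arccos(-0.0116) = 90.66°. In radians, H_s = 1.5823.
H_s sin φ sin δ = 1.5823 × 0.0785 × 0.1461 = 0.0181.
cos φ cos δ sin H_s = 0.9969 × 0.9893 × 0.9999 = 0.9861.
Q̄ = (1367/π) × (0.0181 + 0.9861) = 435.13 × 1.0042 = 436.96 W/m².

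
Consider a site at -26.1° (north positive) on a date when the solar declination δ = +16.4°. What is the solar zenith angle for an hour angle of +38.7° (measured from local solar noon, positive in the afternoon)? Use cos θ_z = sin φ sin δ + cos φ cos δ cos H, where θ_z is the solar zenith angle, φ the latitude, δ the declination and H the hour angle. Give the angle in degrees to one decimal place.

56.8°

cos θ_z = sin(-26.1°) sin(16.4°) + cos(-26.1°) cos(16.4°) cos(38.70°) = -0.1242 + 0.6723 = 0.5481.
θ_z = arccos(0.5481) = 56.76°.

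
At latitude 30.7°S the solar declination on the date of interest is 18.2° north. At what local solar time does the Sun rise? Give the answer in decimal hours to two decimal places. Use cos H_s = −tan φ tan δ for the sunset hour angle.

cos H_s = −tan(-30.7°) · tan(18.2°) = 0.1952, so H_s = arccos(0.1952) = 78.74°.
Sunrise is at 12 − H_s/15 = 12 − 5.249 = 6.751 h local solar time.

6.75 h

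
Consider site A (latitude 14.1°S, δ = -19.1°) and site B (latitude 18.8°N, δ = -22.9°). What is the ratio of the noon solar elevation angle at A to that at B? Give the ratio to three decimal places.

1.760

A: 90° − |-14.1 − (-19.1)| = 85.00°.
B: 90° − |18.8 − (-22.9)| = 48.30°.
Ratio A/B = 85.0000 / 48.3000 = 1.7598.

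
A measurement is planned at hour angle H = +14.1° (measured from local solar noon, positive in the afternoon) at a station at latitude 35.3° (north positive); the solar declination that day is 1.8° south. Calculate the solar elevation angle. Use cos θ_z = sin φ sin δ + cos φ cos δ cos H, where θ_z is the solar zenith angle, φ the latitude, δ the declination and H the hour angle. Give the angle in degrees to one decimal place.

50.6°

With φ = 35.3°, δ = -1.8°, H = 14.10°: sin φ sin δ = -0.0182, cos φ cos δ cos H = 0.7912, so cos θ_z = 0.7730.
θ_z = arccos(0.7730) = 39.38°, so the elevation is 90° − 39.38° = 50.62°.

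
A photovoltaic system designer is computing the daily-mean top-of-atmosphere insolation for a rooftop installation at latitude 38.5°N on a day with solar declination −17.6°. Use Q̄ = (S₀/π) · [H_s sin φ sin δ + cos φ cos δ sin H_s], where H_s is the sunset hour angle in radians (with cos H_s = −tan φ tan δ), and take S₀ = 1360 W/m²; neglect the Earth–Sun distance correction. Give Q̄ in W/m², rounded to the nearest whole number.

The sunset hour angle satisfies cos H_s = −tan φ tan δ = 0.2523, giving H_s = 75.39°. In radians, H_s = 1.3158.
H_s sin φ sin δ = 1.3158 × 0.6225 × -0.3024 = -0.2477.
cos φ cos δ sin H_s = 0.7826 × 0.9532 × 0.9677 = 0.7219.
Q̄ = (1360/π) × (-0.2477 + 0.7219) = 432.90 × 0.4742 = 205.28 W/m².

205 W/m²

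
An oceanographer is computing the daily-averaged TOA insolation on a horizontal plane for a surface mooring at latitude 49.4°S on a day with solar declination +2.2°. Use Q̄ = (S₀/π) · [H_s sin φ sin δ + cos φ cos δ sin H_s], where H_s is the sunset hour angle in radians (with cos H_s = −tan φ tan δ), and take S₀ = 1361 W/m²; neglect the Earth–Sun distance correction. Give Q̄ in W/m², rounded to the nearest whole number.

−tan φ tan δ = −(-1.1667)(0.0384) = 0.0448; H_s = arccos(0.0448) = 87.43°. In radians, H_s = 1.5259.
H_s sin φ sin δ = 1.5259 × -0.7593 × 0.0384 = -0.0445.
cos φ cos δ sin H_s = 0.6508 × 0.9993 × 0.9990 = 0.6497.
Q̄ = (1361/π) × (-0.0445 + 0.6497) = 433.22 × 0.6052 = 262.18 W/m².

262 W/m²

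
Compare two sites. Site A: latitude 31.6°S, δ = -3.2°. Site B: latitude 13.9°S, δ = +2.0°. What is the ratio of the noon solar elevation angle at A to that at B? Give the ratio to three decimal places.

A: 90° − |-31.6 − (-3.2)| = 61.60°.
B: 90° − |-13.9 − (2.0)| = 74.10°.
Ratio A/B = 61.6000 / 74.1000 = 0.8313.

0.831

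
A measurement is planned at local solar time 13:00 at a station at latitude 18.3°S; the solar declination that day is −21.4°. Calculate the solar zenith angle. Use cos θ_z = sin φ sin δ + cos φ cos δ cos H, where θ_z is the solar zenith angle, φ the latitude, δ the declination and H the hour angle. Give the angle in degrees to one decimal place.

14.4°

Hour angle H = 15° × (13 − 12) = 15.00°.
With φ = -18.3°, δ = -21.4°, H = 15.00°: sin φ sin δ = 0.1146, cos φ cos δ cos H = 0.8538, so cos θ_z = 0.9684.
θ_z = arccos(0.9684) = 14.44°.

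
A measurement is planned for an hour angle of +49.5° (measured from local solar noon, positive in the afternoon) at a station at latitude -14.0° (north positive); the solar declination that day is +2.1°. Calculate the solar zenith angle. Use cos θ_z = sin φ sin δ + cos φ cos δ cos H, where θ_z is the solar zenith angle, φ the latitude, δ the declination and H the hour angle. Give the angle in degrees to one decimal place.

cos θ_z = sin(-14.0°) sin(2.1°) + cos(-14.0°) cos(2.1°) cos(49.50°) = -0.0089 + 0.6297 = 0.6208.
θ_z = arccos(0.6208) = 51.63°.

51.6°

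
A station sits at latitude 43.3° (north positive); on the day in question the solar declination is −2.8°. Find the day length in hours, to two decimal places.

11.65 hours

−tan φ tan δ = −(0.9424)(-0.0489) = 0.0461; H_s = arccos(0.0461) = 87.36°.
Day length = 2 H_s / 15° h⁻¹ = 174.72° / 15 = 11.648 h.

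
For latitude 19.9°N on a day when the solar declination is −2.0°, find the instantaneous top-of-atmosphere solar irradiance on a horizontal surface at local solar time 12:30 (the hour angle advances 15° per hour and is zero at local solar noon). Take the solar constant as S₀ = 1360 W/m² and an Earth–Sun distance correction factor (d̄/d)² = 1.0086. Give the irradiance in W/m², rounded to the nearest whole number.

1262 W/m²

Hour angle H = 15° × (12.5 − 12) = 7.50°.
cos θ_z = sin φ sin δ + cos φ cos δ cos H = (0.3404)(-0.0349) + (0.9403)(0.9994)(0.9914) = 0.9198.
Top-of-atmosphere irradiance = S₀ (d̄/d)² cos θ_z = 1360 × 1.0086 × 0.9198 = 1261.69 W/m².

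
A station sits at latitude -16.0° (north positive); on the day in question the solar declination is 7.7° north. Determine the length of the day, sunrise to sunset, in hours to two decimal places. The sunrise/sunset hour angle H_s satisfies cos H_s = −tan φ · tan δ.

11.70 hours

The sunset hour angle satisfies cos H_s = −tan φ tan δ = 0.0388, giving H_s = 87.78°.
Day length = 2 H_s / 15° h⁻¹ = 175.56° / 15 = 11.704 h.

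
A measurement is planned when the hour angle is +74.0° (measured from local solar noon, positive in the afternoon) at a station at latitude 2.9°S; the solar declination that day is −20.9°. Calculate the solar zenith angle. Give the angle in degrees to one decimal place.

With φ = -2.9°, δ = -20.9°, H = 74.00°: sin φ sin δ = 0.0180, cos φ cos δ cos H = 0.2572, so cos θ_z = 0.2752.
θ_z = arccos(0.2752) = 74.03°.

74.0°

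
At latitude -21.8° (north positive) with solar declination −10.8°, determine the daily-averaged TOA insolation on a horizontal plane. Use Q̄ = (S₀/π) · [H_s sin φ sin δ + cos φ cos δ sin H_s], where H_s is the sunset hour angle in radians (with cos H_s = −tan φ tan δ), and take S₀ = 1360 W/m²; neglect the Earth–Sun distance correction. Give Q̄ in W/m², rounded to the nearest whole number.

443 W/m²

−tan φ tan δ = −(-0.4000)(-0.1908) = -0.0763; H_s = arccos(-0.0763) = 94.38°. In radians, H_s = 1.6472.
H_s sin φ sin δ = 1.6472 × -0.3714 × -0.1874 = 0.1146.
cos φ cos δ sin H_s = 0.9285 × 0.9823 × 0.9971 = 0.9094.
Q̄ = (1360/π) × (0.1146 + 0.9094) = 432.90 × 1.0240 = 443.29 W/m².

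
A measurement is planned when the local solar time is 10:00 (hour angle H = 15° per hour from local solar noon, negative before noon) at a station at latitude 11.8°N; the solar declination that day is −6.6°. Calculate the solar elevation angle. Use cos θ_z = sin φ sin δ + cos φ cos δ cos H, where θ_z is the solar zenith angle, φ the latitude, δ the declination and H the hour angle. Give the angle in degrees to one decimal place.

54.9°

Hour angle H = 15° × (10 − 12) = -30.00°.
cos θ_z = sin φ sin δ + cos φ cos δ cos H = (0.2045)(-0.1149) + (0.9789)(0.9934)(0.8660) = 0.8186.
θ_z = arccos(0.8186) = 35.06°, so the elevation is 90° − 35.06° = 54.94°.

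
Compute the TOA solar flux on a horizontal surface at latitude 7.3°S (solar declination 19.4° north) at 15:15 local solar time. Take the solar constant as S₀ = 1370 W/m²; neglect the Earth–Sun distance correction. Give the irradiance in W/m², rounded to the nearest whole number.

787 W/m²

Hour angle H = 15° × (15.25 − 12) = 48.75°.
With φ = -7.3°, δ = 19.4°, H = 48.75°: sin φ sin δ = -0.0422, cos φ cos δ cos H = 0.6169, so cos θ_z = 0.5747.
Top-of-atmosphere irradiance = S₀ cos θ_z = 1370 × 0.5747 = 787.34 W/m².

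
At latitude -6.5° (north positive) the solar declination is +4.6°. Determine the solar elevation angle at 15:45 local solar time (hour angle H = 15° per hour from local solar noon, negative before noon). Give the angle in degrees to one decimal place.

Hour angle H = 15° × (15.75 − 12) = 56.25°.
cos θ_z = sin(-6.5°) sin(4.6°) + cos(-6.5°) cos(4.6°) cos(56.25°) = -0.0091 + 0.5502 = 0.5411.
θ_z = arccos(0.5411) = 57.24°, so the elevation is 90° − 57.24° = 32.76°.

32.8°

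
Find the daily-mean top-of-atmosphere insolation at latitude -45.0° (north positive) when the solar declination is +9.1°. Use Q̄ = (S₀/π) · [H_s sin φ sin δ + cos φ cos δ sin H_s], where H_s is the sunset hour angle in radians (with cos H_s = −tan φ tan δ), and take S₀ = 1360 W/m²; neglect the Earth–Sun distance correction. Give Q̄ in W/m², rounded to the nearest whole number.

−tan φ tan δ = −(-1.0000)(0.1602) = 0.1602; H_s = arccos(0.1602) = 80.78°. In radians, H_s = 1.4099.
H_s sin φ sin δ = 1.4099 × -0.7071 × 0.1582 = -0.1577.
cos φ cos δ sin H_s = 0.7071 × 0.9874 × 0.9871 = 0.6892.
Q̄ = (1360/π) × (-0.1577 + 0.6892) = 432.90 × 0.5315 = 230.09 W/m².

230 W/m²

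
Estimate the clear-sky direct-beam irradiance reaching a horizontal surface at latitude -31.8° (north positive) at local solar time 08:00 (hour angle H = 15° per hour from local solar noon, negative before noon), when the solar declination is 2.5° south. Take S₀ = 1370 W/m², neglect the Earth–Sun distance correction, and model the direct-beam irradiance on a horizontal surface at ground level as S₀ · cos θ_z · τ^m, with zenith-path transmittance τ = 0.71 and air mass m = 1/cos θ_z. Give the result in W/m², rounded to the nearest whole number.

Hour angle H = 15° × (8 − 12) = -60.00°.
cos θ_z = sin(-31.8°) sin(-2.5°) + cos(-31.8°) cos(-2.5°) cos(-60.00°) = 0.0230 + 0.4245 = 0.4475.
Air mass m = 1/cos θ_z = 1/0.4475 = 2.235; τ^m = 0.71^2.235 = 0.4651.
Surface direct beam = 1370 × 0.4475 × 0.4651 = 285.14 W/m².

285 W/m²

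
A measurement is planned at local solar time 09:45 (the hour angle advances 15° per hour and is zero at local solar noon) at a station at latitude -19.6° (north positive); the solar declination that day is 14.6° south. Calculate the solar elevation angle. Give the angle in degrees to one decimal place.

Hour angle H = 15° × (9.75 − 12) = -33.75°.
cos θ_z = sin φ sin δ + cos φ cos δ cos H = (-0.3355)(-0.2521) + (0.9421)(0.9677)(0.8315) = 0.8426.
θ_z = arccos(0.8426) = 32.58°, so the elevation is 90° − 32.58° = 57.42°.

57.4°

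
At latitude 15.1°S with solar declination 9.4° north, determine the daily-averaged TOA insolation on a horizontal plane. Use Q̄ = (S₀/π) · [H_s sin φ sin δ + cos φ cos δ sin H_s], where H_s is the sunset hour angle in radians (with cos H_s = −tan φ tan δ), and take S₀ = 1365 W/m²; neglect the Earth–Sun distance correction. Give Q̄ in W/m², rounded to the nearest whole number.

385 W/m²

cos H_s = −tan(-15.1°) · tan(9.4°) = 0.0447, so H_s = arccos(0.0447) = 87.44°. In radians, H_s = 1.5261.
H_s sin φ sin δ = 1.5261 × -0.2605 × 0.1633 = -0.0649.
cos φ cos δ sin H_s = 0.9655 × 0.9866 × 0.9990 = 0.9516.
Q̄ = (1365/π) × (-0.0649 + 0.9516) = 434.49 × 0.8867 = 385.26 W/m².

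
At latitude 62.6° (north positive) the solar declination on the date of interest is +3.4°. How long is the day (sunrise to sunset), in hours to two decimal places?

cos H_s = −tan(62.6°) · tan(3.4°) = -0.1146, so H_s = arccos(-0.1146) = 96.58°.
Day length = 2 H_s / 15° h⁻¹ = 193.16° / 15 = 12.877 h.

12.88 hours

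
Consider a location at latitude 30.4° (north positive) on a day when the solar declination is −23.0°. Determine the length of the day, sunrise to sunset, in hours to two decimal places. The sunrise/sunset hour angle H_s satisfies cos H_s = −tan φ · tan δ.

cos H_s = −tan(30.4°) · tan(-23.0°) = 0.2490, so H_s = arccos(0.2490) = 75.58°.
Day length = 2 H_s / 15° h⁻¹ = 151.16° / 15 = 10.077 h.

10.08 hours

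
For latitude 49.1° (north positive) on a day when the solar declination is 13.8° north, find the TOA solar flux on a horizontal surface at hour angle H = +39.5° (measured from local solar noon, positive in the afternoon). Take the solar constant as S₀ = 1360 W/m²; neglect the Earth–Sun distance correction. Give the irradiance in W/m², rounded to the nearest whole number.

912 W/m²

cos θ_z = sin(49.1°) sin(13.8°) + cos(49.1°) cos(13.8°) cos(39.50°) = 0.1803 + 0.4906 = 0.6709.
Top-of-atmosphere irradiance = S₀ cos θ_z = 1360 × 0.6709 = 912.42 W/m².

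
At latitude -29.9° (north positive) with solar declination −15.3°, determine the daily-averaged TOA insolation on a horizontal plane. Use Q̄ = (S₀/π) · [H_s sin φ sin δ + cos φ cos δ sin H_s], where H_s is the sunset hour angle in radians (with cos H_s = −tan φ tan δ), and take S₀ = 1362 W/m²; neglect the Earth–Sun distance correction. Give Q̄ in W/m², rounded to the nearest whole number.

−tan φ tan δ = −(-0.5750)(-0.2736) = -0.1573; H_s = arccos(-0.1573) = 99.05°. In radians, H_s = 1.7287.
H_s sin φ sin δ = 1.7287 × -0.4985 × -0.2639 = 0.2274.
cos φ cos δ sin H_s = 0.8669 × 0.9646 × 0.9876 = 0.8258.
Q̄ = (1362/π) × (0.2274 + 0.8258) = 433.54 × 1.0532 = 456.60 W/m².

457 W/m²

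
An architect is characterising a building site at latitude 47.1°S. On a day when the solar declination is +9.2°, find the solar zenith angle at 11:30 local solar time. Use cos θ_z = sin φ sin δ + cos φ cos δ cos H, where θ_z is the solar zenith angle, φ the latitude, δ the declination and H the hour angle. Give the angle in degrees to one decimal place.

Hour angle H = 15° × (11.5 − 12) = -7.50°.
cos θ_z = sin(-47.1°) sin(9.2°) + cos(-47.1°) cos(9.2°) cos(-7.50°) = -0.1171 + 0.6662 = 0.5491.
θ_z = arccos(0.5491) = 56.69°.

56.7°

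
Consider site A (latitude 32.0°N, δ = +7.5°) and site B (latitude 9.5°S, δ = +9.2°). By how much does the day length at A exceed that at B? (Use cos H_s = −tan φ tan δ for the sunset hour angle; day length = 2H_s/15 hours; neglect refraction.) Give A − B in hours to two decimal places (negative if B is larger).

+0.84 h

A: H_s = arccos(−tan 32.0° · tan 7.5°) = 94.72°, so 2H_s/15 = 12.6293 h.
B: H_s = arccos(−tan -9.5° · tan 9.2°) = 88.45°, so 2H_s/15 = 11.7933 h.
A − B = 12.6293 − 11.7933 = 0.8360 h.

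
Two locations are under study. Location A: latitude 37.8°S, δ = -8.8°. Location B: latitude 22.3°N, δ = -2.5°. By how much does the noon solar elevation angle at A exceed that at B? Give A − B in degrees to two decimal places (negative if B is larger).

A: 90° − |-37.8 − (-8.8)| = 61.00°.
B: 90° − |22.3 − (-2.5)| = 65.20°.
A − B = 61.00 − 65.20 = -4.20°.

-4.20°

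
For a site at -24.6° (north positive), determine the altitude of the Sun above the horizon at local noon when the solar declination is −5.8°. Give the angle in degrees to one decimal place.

71.2°

At local solar noon the hour angle is zero, so the elevation is 90° − |φ − δ| = 90° − |-24.6° − (-5.8°)| = 90° − 18.8° = 71.2°.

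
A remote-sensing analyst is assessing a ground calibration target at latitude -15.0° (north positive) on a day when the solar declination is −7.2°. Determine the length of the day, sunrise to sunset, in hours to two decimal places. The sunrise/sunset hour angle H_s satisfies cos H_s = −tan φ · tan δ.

The sunset hour angle satisfies cos H_s = −tan φ tan δ = -0.0338, giving H_s = 91.94°.
Day length = 2 H_s / 15° h⁻¹ = 183.88° / 15 = 12.259 h.

12.26 hours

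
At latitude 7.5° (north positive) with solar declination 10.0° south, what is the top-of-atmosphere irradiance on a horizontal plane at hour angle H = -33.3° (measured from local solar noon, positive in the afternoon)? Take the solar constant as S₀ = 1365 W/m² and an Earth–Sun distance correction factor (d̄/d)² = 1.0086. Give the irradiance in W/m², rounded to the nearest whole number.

cos θ_z = sin(7.5°) sin(-10.0°) + cos(7.5°) cos(-10.0°) cos(-33.30°) = -0.0227 + 0.8161 = 0.7934.
Top-of-atmosphere irradiance = S₀ (d̄/d)² cos θ_z = 1365 × 1.0086 × 0.7934 = 1092.30 W/m².

1092 W/m²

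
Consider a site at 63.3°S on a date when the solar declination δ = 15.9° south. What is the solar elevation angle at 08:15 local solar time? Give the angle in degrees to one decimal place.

Hour angle H = 15° × (8.25 − 12) = -56.25°.
With φ = -63.3°, δ = -15.9°, H = -56.25°: sin φ sin δ = 0.2447, cos φ cos δ cos H = 0.2401, so cos θ_z = 0.4848.
θ_z = arccos(0.4848) = 61.00°, so the elevation is 90° − 61.00° = 29.00°.

29.0°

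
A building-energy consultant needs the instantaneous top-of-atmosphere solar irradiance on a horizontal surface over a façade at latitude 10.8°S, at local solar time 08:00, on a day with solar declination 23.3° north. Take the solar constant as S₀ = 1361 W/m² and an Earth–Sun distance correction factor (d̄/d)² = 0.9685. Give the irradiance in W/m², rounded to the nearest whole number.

497 W/m²

Hour angle H = 15° × (8 − 12) = -60.00°.
cos θ_z = sin(-10.8°) sin(23.3°) + cos(-10.8°) cos(23.3°) cos(-60.00°) = -0.0741 + 0.4511 = 0.3770.
Top-of-atmosphere irradiance = S₀ (d̄/d)² cos θ_z = 1361 × 0.9685 × 0.3770 = 496.93 W/m².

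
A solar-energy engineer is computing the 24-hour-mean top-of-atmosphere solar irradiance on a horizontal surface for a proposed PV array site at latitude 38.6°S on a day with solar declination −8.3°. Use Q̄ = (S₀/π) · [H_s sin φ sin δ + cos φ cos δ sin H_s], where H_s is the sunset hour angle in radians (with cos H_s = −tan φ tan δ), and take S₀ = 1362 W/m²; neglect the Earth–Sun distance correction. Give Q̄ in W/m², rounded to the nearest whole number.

−tan φ tan δ = −(-0.7983)(-0.1459) = -0.1165; H_s = arccos(-0.1165) = 96.69°. In radians, H_s = 1.6876.
H_s sin φ sin δ = 1.6876 × -0.6239 × -0.1444 = 0.1520.
cos φ cos δ sin H_s = 0.7815 × 0.9895 × 0.9932 = 0.7680.
Q̄ = (1362/π) × (0.1520 + 0.7680) = 433.54 × 0.9200 = 398.86 W/m².

399 W/m²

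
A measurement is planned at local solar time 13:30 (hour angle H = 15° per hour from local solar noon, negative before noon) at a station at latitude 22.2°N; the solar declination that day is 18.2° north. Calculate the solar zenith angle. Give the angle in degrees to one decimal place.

21.5°

Hour angle H = 15° × (13.5 − 12) = 22.50°.
cos θ_z = sin(22.2°) sin(18.2°) + cos(22.2°) cos(18.2°) cos(22.50°) = 0.1180 + 0.8126 = 0.9306.
θ_z = arccos(0.9306) = 21.47°.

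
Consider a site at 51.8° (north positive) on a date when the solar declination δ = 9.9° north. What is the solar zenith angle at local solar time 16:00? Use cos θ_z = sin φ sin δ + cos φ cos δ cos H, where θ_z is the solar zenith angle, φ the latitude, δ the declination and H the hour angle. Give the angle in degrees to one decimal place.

63.9°

Hour angle H = 15° × (16 − 12) = 60.00°.
cos θ_z = sin(51.8°) sin(9.9°) + cos(51.8°) cos(9.9°) cos(60.00°) = 0.1351 + 0.3046 = 0.4397.
θ_z = arccos(0.4397) = 63.92°.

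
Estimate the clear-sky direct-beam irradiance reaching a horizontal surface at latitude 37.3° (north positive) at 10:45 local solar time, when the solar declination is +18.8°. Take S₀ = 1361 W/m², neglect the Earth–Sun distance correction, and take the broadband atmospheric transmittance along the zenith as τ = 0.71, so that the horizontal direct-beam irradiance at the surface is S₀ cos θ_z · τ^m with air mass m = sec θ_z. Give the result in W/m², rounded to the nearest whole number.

848 W/m²

Hour angle H = 15° × (10.75 − 12) = -18.75°.
With φ = 37.3°, δ = 18.8°, H = -18.75°: sin φ sin δ = 0.1953, cos φ cos δ cos H = 0.7131, so cos θ_z = 0.9084.
Air mass m = 1/cos θ_z = 1/0.9084 = 1.101; τ^m = 0.71^1.101 = 0.6859.
Surface direct beam = 1361 × 0.9084 × 0.6859 = 848.00 W/m².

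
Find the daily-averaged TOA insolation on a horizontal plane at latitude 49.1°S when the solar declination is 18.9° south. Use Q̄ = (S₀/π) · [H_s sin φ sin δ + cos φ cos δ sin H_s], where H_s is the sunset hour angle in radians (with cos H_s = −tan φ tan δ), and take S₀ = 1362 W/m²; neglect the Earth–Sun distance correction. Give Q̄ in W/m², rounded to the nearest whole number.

457 W/m²

The sunset hour angle satisfies cos H_s = −tan φ tan δ = -0.3953, giving H_s = 113.28°. In radians, H_s = 1.9771.
H_s sin φ sin δ = 1.9771 × -0.7559 × -0.3239 = 0.4841.
cos φ cos δ sin H_s = 0.6547 × 0.9461 × 0.9186 = 0.5690.
Q̄ = (1362/π) × (0.4841 + 0.5690) = 433.54 × 1.0531 = 456.56 W/m².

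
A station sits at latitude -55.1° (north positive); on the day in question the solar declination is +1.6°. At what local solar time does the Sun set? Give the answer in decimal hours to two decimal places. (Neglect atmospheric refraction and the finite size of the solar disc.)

The sunset hour angle satisfies cos H_s = −tan φ tan δ = 0.0400, giving H_s = 87.71°.
Sunset is at 12 + H_s/15 = 12 + 5.847 = 17.847 h local solar time.

17.85 h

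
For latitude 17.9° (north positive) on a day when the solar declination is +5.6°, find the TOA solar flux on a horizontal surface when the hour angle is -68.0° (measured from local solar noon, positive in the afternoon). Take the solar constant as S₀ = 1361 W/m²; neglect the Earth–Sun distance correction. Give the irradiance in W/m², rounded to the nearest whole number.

cos θ_z = sin φ sin δ + cos φ cos δ cos H = (0.3074)(0.0976) + (0.9516)(0.9952)(0.3746) = 0.3848.
Top-of-atmosphere irradiance = S₀ cos θ_z = 1361 × 0.3848 = 523.71 W/m².

524 W/m²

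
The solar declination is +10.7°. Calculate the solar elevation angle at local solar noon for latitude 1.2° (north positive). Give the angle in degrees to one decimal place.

80.5°

At local solar noon the hour angle is zero, so the elevation is 90° − |φ − δ| = 90° − |1.2° − (10.7°)| = 90° − 9.5° = 80.5°.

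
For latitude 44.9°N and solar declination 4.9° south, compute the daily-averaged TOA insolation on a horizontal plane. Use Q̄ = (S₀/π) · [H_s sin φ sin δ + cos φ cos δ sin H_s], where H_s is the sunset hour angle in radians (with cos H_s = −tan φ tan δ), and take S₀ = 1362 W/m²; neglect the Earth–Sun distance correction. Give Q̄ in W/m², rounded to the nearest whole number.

266 W/m²

The sunset hour angle satisfies cos H_s = −tan φ tan δ = 0.0854, giving H_s = 85.10°. In radians, H_s = 1.4853.
H_s sin φ sin δ = 1.4853 × 0.7059 × -0.0854 = -0.0895.
cos φ cos δ sin H_s = 0.7083 × 0.9963 × 0.9963 = 0.7031.
Q̄ = (1362/π) × (-0.0895 + 0.7031) = 433.54 × 0.6136 = 266.02 W/m².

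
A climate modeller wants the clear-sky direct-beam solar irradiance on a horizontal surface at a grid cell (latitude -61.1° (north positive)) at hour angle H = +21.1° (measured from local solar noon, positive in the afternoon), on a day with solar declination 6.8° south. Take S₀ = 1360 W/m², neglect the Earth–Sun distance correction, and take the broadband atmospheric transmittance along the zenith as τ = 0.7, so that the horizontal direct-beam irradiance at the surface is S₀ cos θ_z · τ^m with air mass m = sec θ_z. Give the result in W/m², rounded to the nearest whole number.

393 W/m²

cos θ_z = sin φ sin δ + cos φ cos δ cos H = (-0.8755)(-0.1184) + (0.4833)(0.9930)(0.9330) = 0.5514.
Air mass m = 1/cos θ_z = 1/0.5514 = 1.814; τ^m = 0.7^1.814 = 0.5236.
Surface direct beam = 1360 × 0.5514 × 0.5236 = 392.65 W/m².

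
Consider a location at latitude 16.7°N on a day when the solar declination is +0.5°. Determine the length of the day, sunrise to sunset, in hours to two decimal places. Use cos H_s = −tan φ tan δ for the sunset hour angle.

cos H_s = −tan(16.7°) · tan(0.5°) = -0.0026, so H_s = arccos(-0.0026) = 90.15°.
Day length = 2 H_s / 15° h⁻¹ = 180.30° / 15 = 12.020 h.

12.02 hours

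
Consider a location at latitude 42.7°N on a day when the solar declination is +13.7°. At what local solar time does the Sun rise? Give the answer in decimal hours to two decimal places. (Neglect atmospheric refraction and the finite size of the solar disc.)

−tan φ tan δ = −(0.9228)(0.2438) = -0.2250; H_s = arccos(-0.2250) = 103.00°.
Sunrise is at 12 − H_s/15 = 12 − 6.867 = 5.133 h local solar time.

5.13 h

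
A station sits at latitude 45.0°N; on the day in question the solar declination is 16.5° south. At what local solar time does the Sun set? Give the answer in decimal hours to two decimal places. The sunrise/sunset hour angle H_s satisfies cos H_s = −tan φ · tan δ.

The sunset hour angle satisfies cos H_s = −tan φ tan δ = 0.2962, giving H_s = 72.77°.
Sunset is at 12 + H_s/15 = 12 + 4.851 = 16.851 h local solar time.

16.85 h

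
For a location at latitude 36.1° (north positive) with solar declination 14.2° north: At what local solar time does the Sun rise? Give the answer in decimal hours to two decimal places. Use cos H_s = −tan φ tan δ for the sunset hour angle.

The sunset hour angle satisfies cos H_s = −tan φ tan δ = -0.1845, giving H_s = 100.63°.
Sunrise is at 12 − H_s/15 = 12 − 6.709 = 5.291 h local solar time.

5.29 h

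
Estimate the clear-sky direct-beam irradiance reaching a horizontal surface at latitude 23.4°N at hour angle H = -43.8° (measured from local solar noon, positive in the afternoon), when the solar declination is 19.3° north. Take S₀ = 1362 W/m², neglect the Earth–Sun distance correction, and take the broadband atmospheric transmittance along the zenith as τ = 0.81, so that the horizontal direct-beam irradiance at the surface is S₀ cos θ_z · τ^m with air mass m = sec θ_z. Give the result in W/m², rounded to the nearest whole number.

780 W/m²

cos θ_z = sin φ sin δ + cos φ cos δ cos H = (0.3971)(0.3305) + (0.9178)(0.9438)(0.7218) = 0.7565.
Air mass m = 1/cos θ_z = 1/0.7565 = 1.322; τ^m = 0.81^1.322 = 0.7569.
Surface direct beam = 1362 × 0.7565 × 0.7569 = 779.87 W/m².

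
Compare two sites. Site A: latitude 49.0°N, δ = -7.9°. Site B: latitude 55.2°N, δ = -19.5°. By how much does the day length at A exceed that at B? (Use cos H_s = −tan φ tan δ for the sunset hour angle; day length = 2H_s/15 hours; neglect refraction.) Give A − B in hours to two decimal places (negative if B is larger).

A: H_s = arccos(−tan 49.0° · tan -7.9°) = 80.81°, so 2H_s/15 = 10.7747 h.
B: H_s = arccos(−tan 55.2° · tan -19.5°) = 59.37°, so 2H_s/15 = 7.9160 h.
A − B = 10.7747 − 7.9160 = 2.8587 h.

+2.86 h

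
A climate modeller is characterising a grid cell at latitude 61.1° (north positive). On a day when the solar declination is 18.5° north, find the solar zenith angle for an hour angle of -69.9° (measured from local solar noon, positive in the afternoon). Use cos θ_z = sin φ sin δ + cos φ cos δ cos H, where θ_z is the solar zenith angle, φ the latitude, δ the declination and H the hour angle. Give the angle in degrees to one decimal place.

64.2°

With φ = 61.1°, δ = 18.5°, H = -69.90°: sin φ sin δ = 0.2778, cos φ cos δ cos H = 0.1575, so cos θ_z = 0.4353.
θ_z = arccos(0.4353) = 64.20°.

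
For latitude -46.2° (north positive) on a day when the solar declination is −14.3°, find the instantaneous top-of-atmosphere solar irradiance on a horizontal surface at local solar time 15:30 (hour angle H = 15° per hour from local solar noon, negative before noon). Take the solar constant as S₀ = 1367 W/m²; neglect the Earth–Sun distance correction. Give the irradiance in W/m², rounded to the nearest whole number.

802 W/m²

Hour angle H = 15° × (15.5 − 12) = 52.50°.
cos θ_z = sin(-46.2°) sin(-14.3°) + cos(-46.2°) cos(-14.3°) cos(52.50°) = 0.1783 + 0.4083 = 0.5866.
Top-of-atmosphere irradiance = S₀ cos θ_z = 1367 × 0.5866 = 801.88 W/m².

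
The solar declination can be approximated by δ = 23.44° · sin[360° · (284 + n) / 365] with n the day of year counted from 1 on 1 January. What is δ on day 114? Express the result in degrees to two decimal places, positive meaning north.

360 × (284 + 114) / 365 = 392.548°; sin(392.548°) = 0.5380.
δ = 23.44 × 0.5380 = 12.611° ≈ +12.61°.

+12.61°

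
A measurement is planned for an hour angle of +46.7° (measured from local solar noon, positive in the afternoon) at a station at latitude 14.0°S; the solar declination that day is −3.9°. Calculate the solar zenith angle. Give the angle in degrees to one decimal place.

cos θ_z = sin(-14.0°) sin(-3.9°) + cos(-14.0°) cos(-3.9°) cos(46.70°) = 0.0165 + 0.6639 = 0.6804.
θ_z = arccos(0.6804) = 47.13°.

47.1°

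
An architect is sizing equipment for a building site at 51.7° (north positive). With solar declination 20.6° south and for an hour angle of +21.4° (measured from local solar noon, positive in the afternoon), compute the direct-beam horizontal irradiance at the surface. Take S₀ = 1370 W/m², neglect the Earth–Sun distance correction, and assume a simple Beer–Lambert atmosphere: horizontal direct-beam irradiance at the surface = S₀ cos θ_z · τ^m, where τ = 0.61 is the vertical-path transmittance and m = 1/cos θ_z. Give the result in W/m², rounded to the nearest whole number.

With φ = 51.7°, δ = -20.6°, H = 21.40°: sin φ sin δ = -0.2761, cos φ cos δ cos H = 0.5402, so cos θ_z = 0.2641.
Air mass m = 1/cos θ_z = 1/0.2641 = 3.786; τ^m = 0.61^3.786 = 0.1539.
Surface direct beam = 1370 × 0.2641 × 0.1539 = 55.68 W/m².

56 W/m²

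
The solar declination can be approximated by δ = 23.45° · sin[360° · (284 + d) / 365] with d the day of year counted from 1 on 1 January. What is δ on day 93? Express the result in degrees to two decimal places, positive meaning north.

360 × (284 + 93) / 365 = 371.836°; sin(371.836°) = 0.2051.
δ = 23.45 × 0.2051 = 4.810° ≈ +4.81°.

+4.81°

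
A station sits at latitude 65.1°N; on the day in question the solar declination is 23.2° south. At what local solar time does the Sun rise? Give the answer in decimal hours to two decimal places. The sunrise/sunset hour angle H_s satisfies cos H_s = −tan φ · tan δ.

10.49 h

The sunset hour angle satisfies cos H_s = −tan φ tan δ = 0.9233, giving H_s = 22.59°.
Sunrise is at 12 − H_s/15 = 12 − 1.506 = 10.494 h local solar time.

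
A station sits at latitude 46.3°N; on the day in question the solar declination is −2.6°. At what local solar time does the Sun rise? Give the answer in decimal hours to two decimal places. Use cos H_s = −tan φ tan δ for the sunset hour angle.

cos H_s = −tan(46.3°) · tan(-2.6°) = 0.0475, so H_s = arccos(0.0475) = 87.28°.
Sunrise is at 12 − H_s/15 = 12 − 5.819 = 6.181 h local solar time.

6.18 h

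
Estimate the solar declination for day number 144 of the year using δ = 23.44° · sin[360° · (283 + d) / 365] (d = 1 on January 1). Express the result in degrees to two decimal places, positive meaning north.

360 × (283 + 144) / 365 = 421.151°; sin(421.151°) = 0.8759.
δ = 23.44 × 0.8759 = 20.531° ≈ +20.53°.

+20.53°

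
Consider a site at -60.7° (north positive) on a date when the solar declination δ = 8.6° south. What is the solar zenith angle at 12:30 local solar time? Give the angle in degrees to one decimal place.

52.4°

Hour angle H = 15° × (12.5 − 12) = 7.50°.
With φ = -60.7°, δ = -8.6°, H = 7.50°: sin φ sin δ = 0.1304, cos φ cos δ cos H = 0.4797, so cos θ_z = 0.6101.
θ_z = arccos(0.6101) = 52.40°.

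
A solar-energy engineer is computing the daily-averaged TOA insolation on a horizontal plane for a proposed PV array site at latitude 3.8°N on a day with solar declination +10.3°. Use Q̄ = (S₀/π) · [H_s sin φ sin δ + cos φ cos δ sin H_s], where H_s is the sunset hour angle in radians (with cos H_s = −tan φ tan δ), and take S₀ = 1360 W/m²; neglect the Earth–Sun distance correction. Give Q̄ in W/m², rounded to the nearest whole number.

433 W/m²

cos H_s = −tan(3.8°) · tan(10.3°) = -0.0121, so H_s = arccos(-0.0121) = 90.69°. In radians, H_s = 1.5828.
H_s sin φ sin δ = 1.5828 × 0.0663 × 0.1788 = 0.0188.
cos φ cos δ sin H_s = 0.9978 × 0.9839 × 0.9999 = 0.9816.
Q̄ = (1360/π) × (0.0188 + 0.9816) = 432.90 × 1.0004 = 433.07 W/m².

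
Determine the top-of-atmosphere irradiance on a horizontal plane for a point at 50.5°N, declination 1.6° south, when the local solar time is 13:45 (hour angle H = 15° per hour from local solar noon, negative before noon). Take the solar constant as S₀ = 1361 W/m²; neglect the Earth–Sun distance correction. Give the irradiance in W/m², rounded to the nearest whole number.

747 W/m²

Hour angle H = 15° × (13.75 − 12) = 26.25°.
With φ = 50.5°, δ = -1.6°, H = 26.25°: sin φ sin δ = -0.0215, cos φ cos δ cos H = 0.5703, so cos θ_z = 0.5488.
Top-of-atmosphere irradiance = S₀ cos θ_z = 1361 × 0.5488 = 746.92 W/m².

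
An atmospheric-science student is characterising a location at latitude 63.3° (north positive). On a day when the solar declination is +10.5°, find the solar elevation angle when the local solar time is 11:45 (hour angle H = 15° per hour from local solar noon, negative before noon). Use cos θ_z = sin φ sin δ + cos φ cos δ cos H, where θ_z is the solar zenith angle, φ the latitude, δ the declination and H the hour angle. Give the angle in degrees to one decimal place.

Hour angle H = 15° × (11.75 − 12) = -3.75°.
With φ = 63.3°, δ = 10.5°, H = -3.75°: sin φ sin δ = 0.1628, cos φ cos δ cos H = 0.4408, so cos θ_z = 0.6036.
θ_z = arccos(0.6036) = 52.87°, so the elevation is 90° − 52.87° = 37.13°.

37.1°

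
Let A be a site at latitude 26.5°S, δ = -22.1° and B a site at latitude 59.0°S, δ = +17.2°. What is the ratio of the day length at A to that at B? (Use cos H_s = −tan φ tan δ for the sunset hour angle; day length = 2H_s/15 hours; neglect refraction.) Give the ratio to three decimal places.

A: H_s = arccos(−tan -26.5° · tan -22.1°) = 101.68°, so 2H_s/15 = 13.5573 h.
B: H_s = arccos(−tan -59.0° · tan 17.2°) = 58.99°, so 2H_s/15 = 7.8653 h.
Ratio A/B = 13.5573 / 7.8653 = 1.7237.

1.724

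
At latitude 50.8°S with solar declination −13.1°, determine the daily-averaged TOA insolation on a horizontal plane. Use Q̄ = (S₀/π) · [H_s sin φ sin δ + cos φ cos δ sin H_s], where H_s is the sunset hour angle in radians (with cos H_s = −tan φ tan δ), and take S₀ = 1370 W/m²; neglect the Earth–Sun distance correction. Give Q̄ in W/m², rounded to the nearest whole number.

400 W/m²

−tan φ tan δ = −(-1.2261)(-0.2327) = -0.2853; H_s = arccos(-0.2853) = 106.58°. In radians, H_s = 1.8602.
H_s sin φ sin δ = 1.8602 × -0.7749 × -0.2267 = 0.3268.
cos φ cos δ sin H_s = 0.6320 × 0.9740 × 0.9584 = 0.5900.
Q̄ = (1370/π) × (0.3268 + 0.5900) = 436.08 × 0.9168 = 399.80 W/m².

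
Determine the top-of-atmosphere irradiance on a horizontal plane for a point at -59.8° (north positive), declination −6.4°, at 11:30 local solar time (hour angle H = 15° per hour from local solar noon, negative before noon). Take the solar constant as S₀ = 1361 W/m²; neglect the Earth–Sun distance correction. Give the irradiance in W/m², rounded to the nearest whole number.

Hour angle H = 15° × (11.5 − 12) = -7.50°.
With φ = -59.8°, δ = -6.4°, H = -7.50°: sin φ sin δ = 0.0963, cos φ cos δ cos H = 0.4956, so cos θ_z = 0.5919.
Top-of-atmosphere irradiance = S₀ cos θ_z = 1361 × 0.5919 = 805.58 W/m².

806 W/m²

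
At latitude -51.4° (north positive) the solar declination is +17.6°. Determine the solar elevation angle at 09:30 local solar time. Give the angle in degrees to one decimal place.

Hour angle H = 15° × (9.5 − 12) = -37.50°.
With φ = -51.4°, δ = 17.6°, H = -37.50°: sin φ sin δ = -0.2363, cos φ cos δ cos H = 0.4718, so cos θ_z = 0.2355.
θ_z = arccos(0.2355) = 76.38°, so the elevation is 90° − 76.38° = 13.62°.

13.6°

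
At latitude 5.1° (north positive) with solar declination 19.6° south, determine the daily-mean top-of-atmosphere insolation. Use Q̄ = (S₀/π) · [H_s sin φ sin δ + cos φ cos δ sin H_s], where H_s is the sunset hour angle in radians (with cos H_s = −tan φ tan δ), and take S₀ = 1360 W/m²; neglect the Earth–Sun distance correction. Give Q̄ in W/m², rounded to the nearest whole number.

386 W/m²

The sunset hour angle satisfies cos H_s = −tan φ tan δ = 0.0318, giving H_s = 88.18°. In radians, H_s = 1.5390.
H_s sin φ sin δ = 1.5390 × 0.0889 × -0.3355 = -0.0459.
cos φ cos δ sin H_s = 0.9960 × 0.9421 × 0.9995 = 0.9379.
Q̄ = (1360/π) × (-0.0459 + 0.9379) = 432.90 × 0.8920 = 386.15 W/m².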